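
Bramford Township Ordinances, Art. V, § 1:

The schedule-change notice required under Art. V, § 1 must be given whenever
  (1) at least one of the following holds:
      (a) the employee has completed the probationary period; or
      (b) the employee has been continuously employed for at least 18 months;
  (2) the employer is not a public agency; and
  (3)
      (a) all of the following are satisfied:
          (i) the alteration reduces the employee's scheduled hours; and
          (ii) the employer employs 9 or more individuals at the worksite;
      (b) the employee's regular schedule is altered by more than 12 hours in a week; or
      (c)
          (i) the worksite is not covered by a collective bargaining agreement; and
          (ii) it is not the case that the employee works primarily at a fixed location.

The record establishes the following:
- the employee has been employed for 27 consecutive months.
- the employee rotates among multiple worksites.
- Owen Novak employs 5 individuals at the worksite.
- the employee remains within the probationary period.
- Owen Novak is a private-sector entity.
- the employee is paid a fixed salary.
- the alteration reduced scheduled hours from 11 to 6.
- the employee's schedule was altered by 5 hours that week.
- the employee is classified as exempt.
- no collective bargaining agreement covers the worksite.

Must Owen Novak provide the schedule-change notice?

(a) past probation — not met.
(b) tenure ≥ 18 mo. — satisfied.
(1) = F OR T = true.
(2) not (public agency) — holds.
(i) hours reduced — holds.
(ii) ≥ 9 at site — not met.
So (a) is not satisfied (T AND F).
(b) schedule shift > 12h — fails.
(i) no CBA — holds.
(ii) not (fixed location) — satisfied.
So (c) is satisfied (T AND T).
(3): F OR F OR T → true.
Overall = T AND T AND T = true.

Yes — required.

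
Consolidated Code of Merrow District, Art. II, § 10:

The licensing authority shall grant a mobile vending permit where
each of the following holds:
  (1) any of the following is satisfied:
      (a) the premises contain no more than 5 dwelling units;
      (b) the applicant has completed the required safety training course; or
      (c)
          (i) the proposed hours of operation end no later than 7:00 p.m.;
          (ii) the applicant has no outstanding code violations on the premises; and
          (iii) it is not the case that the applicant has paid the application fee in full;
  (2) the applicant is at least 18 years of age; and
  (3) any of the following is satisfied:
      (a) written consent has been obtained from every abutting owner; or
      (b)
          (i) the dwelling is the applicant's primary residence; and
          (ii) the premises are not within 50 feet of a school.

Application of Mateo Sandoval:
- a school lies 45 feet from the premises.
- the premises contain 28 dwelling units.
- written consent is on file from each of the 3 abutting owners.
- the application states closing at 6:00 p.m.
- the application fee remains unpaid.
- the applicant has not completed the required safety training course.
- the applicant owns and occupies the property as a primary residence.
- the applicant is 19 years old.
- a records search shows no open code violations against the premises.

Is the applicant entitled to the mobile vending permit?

(a) ≤ 5 units — not satisfied.
(b) safety training — fails.
(i) closes by 7 p.m. — holds.
(ii) no code violations — satisfied.
(iii) not (fee paid) — satisfied.
So (c) is satisfied (T AND T AND T).
(1) = F OR F OR T = true.
(2) age ≥ 18 — met.
(a) all abutters consent — satisfied.
(i) primary residence — met.
(ii) ≥50 ft from school — fails.
So (b) is not satisfied (T AND F).
So (3) is satisfied (T OR F).
So Overall is satisfied (T AND T AND T).

Yes — granted.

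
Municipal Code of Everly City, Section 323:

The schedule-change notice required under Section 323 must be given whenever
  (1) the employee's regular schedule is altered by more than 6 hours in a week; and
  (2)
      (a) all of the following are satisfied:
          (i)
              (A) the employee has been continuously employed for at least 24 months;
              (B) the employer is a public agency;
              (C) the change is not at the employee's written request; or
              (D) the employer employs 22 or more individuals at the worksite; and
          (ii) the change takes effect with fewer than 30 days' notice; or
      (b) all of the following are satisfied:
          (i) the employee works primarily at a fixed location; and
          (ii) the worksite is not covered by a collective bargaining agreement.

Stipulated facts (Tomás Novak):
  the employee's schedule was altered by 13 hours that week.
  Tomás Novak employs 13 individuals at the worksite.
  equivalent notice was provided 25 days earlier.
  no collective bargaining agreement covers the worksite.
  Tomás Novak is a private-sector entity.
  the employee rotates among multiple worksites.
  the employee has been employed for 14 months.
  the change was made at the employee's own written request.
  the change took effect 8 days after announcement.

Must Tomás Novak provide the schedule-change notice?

(1) schedule shift > 6h — holds.
(A) tenure ≥ 24 mo. — not met.
(B) public agency — fails.
(C) not employee-requested — not satisfied.
(D) ≥ 22 at site — not met.
(i): F OR F OR F OR F → false.
(ii) < 30 days' notice — satisfied.
(a) = F AND T = false.
(i) fixed location — not met.
(ii) no CBA — holds.
So (b) is not satisfied (F AND T).
So (2) is not satisfied (F OR F).
So Overall is not satisfied (T AND F).

No — not required.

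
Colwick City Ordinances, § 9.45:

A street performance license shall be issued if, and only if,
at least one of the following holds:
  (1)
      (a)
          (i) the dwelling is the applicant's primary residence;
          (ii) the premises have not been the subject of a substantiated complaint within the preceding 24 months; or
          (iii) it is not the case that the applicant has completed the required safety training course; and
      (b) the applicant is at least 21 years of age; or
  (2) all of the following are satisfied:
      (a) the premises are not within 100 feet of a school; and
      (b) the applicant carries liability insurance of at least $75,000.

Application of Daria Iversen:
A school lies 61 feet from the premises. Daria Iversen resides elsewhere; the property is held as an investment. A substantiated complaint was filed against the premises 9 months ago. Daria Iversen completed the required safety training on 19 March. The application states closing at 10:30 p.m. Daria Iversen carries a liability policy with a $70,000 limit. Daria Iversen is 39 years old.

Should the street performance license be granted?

(i) primary residence — not satisfied.
(ii) no complaint in 24 mo. — not met.
(iii) not (safety training) — not met.
(a) = F OR F OR F = false.
(b) age ≥ 21 — holds.
So (1) is not satisfied (F AND T).
(a) ≥100 ft from school — not met.
(b) insurance ≥ $75,000 — fails.
So (2) is not satisfied (F AND F).
Overall = F OR F = false.

No — denied.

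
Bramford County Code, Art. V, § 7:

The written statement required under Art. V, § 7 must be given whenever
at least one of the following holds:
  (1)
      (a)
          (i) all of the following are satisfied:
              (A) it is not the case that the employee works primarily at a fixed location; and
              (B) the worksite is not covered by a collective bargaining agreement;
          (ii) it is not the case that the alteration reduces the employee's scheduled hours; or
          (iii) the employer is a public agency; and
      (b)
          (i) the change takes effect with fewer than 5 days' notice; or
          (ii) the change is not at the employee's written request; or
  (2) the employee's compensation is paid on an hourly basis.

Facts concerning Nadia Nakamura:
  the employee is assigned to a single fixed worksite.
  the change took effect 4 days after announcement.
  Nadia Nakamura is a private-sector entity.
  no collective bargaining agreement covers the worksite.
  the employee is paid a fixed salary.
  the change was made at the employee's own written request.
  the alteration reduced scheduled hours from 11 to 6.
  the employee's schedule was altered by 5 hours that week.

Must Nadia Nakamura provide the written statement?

No — not required.

(A) not (fixed location) — not satisfied.
(B) no CBA — holds.
(i): F AND T → false.
(ii) not (hours reduced) — not satisfied.
(iii) public agency — not satisfied.
(a) = F OR F OR F = false.
(i) < 5 days' notice — holds.
(ii) not employee-requested — not satisfied.
So (b) is satisfied (T OR F).
(1): F AND T → false.
(2) hourly-paid — not met.
Overall: F OR F → false.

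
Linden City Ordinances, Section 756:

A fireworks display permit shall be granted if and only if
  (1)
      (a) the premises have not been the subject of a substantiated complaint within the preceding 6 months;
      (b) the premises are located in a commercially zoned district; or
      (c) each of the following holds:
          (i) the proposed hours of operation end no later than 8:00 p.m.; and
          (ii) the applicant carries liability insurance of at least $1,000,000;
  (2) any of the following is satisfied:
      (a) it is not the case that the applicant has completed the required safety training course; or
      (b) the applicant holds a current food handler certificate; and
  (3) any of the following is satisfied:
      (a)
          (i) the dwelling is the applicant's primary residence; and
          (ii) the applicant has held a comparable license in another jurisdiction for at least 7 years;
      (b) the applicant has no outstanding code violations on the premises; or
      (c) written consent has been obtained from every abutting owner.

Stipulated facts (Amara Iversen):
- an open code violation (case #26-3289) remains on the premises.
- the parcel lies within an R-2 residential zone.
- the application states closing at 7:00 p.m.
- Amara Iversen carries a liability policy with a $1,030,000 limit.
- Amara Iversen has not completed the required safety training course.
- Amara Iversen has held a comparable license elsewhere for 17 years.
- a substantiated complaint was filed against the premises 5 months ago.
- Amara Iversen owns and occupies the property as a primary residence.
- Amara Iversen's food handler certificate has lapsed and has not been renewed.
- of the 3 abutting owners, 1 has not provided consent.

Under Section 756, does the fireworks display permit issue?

Yes — granted.

(a) no complaint in 6 mo. — fails.
(b) commercially zoned — fails.
(i) closes by 8 p.m. — satisfied.
(ii) insurance ≥ $1,000,000 — met.
(c): T AND T → true.
So (1) is satisfied (F OR F OR T).
(a) not (safety training) — satisfied.
(b) food handler cert. — not satisfied.
So (2) is satisfied (T OR F).
(i) primary residence — holds.
(ii) prior license ≥ 7 yr — holds.
(a) = T AND T = true.
(b) no code violations — fails.
(c) all abutters consent — fails.
So (3) is satisfied (T OR F OR F).
So Overall is satisfied (T AND T AND T).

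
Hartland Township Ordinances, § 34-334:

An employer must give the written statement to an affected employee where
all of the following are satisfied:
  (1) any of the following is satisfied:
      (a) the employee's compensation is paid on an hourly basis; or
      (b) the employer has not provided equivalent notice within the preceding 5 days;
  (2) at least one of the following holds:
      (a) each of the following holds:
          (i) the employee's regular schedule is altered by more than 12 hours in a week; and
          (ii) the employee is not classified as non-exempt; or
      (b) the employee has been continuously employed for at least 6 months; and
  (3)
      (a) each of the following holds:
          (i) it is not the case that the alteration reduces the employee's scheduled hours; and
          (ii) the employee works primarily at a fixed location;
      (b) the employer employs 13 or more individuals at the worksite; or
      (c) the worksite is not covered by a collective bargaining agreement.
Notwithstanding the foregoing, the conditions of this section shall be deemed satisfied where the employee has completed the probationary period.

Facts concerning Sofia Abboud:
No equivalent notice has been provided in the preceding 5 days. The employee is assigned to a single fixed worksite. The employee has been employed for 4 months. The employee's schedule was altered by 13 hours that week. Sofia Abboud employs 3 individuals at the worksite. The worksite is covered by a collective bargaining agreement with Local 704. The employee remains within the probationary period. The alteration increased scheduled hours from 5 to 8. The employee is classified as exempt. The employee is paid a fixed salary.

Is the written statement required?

(a) hourly-paid — fails.
(b) no recent notice — holds.
So (1) is satisfied (F OR T).
(i) schedule shift > 12h — satisfied.
(ii) not (non-exempt) — holds.
(a) = T AND T = true.
(b) tenure ≥ 6 mo. — not satisfied.
(2): T OR F → true.
(i) not (hours reduced) — holds.
(ii) fixed location — holds.
(a): T AND T → true.
(b) ≥ 13 at site — not met.
(c) no CBA — not met.
(3) = T OR F OR F = true.
Overall: T AND T AND T → true.
Exception (past probation) — not satisfied.
Result: main true OR exception false → true.

Yes — required.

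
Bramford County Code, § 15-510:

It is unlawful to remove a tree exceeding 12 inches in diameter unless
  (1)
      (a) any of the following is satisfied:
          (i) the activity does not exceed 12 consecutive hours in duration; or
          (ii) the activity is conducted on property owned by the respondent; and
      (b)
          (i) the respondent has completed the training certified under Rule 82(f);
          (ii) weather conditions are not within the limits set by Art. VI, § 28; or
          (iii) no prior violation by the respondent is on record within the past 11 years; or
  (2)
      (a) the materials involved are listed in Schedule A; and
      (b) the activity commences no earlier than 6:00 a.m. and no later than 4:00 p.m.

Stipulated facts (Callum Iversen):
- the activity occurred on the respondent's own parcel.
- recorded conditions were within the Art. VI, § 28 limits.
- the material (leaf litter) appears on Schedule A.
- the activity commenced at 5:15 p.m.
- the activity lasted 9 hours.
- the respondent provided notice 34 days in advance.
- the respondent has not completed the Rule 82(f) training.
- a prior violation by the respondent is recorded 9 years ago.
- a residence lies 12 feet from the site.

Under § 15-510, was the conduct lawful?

(i) ≤ 12 hrs duration — satisfied.
(ii) own property — met.
(a): T OR T → true.
(i) training certified — not satisfied.
(ii) not (weather ok) — fails.
(iii) no prior violation — not met.
(b) = F OR F OR F = false.
So (1) is not satisfied (T AND F).
(a) Schedule A material — holds.
(b) start within hours — not met.
(2): T AND F → false.
Overall: F OR F → false.

No — unlawful.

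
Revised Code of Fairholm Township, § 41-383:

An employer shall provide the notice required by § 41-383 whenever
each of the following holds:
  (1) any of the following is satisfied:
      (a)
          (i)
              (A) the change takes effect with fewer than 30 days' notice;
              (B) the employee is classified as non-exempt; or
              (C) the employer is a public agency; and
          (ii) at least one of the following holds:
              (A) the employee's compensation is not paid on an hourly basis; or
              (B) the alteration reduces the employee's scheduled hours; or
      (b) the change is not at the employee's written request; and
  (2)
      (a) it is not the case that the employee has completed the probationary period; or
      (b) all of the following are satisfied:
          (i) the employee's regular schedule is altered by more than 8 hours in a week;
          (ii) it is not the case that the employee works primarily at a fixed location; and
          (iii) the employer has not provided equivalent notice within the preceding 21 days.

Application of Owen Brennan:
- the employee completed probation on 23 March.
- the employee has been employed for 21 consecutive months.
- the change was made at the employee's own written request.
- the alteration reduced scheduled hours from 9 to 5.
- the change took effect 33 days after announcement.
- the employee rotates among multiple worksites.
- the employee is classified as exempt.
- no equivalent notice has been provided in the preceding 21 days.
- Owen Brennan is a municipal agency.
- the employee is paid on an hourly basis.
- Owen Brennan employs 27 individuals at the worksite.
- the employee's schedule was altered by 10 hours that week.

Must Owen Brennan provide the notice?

(A) < 30 days' notice — not satisfied.
(B) non-exempt — not satisfied.
(C) public agency — met.
So (i) is satisfied (F OR F OR T).
(A) not (hourly-paid) — not met.
(B) hours reduced — satisfied.
(ii): F OR T → true.
(a) = T AND T = true.
(b) not employee-requested — not satisfied.
(1) = T OR F = true.
(a) not (past probation) — not met.
(i) schedule shift > 8h — holds.
(ii) not (fixed location) — satisfied.
(iii) no recent notice — satisfied.
So (b) is satisfied (T AND T AND T).
(2): F OR T → true.
Overall: T AND T → true.

Yes — required.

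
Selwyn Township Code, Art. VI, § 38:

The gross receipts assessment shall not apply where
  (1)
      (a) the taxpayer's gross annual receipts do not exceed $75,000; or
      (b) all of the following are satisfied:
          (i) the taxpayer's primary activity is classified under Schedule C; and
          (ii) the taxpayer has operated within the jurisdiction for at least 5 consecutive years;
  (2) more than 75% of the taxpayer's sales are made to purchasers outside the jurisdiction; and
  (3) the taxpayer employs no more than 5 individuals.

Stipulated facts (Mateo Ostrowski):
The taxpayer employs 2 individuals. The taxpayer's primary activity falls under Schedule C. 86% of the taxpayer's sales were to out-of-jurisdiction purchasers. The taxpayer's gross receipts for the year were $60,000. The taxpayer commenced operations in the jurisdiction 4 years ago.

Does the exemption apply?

Yes — exempt.

(a) receipts ≤ $75,000 — holds.
(i) Schedule C activity — met.
(ii) ≥ 5 yrs in jurisdiction — not satisfied.
(b) = T AND F = false.
So (1) is satisfied (T OR F).
(2) >75% out-of-jur. sales — holds.
(3) ≤ 5 employees — holds.
So Overall is satisfied (T AND T AND T).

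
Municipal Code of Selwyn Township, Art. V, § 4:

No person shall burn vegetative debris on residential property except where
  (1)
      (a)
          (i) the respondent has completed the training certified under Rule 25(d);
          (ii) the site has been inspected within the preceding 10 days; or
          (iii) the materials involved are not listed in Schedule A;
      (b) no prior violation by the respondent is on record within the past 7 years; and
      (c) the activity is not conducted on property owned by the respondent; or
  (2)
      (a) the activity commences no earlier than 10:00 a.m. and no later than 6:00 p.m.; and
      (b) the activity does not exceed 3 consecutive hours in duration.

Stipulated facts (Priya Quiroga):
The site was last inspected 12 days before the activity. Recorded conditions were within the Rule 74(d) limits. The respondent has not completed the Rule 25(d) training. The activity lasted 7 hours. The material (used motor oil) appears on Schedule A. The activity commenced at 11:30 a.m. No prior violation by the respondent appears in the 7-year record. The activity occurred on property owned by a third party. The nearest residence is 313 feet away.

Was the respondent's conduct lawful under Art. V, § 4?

No — unlawful.

(i) training certified — not satisfied.
(ii) site inspected — not met.
(iii) not (Schedule A material) — fails.
So (a) is not satisfied (F OR F OR F).
(b) no prior violation — satisfied.
(c) not (own property) — holds.
(1): F AND T AND T → false.
(a) start within hours — met.
(b) ≤ 3 hrs duration — not satisfied.
So (2) is not satisfied (T AND F).
Overall = F OR F = false.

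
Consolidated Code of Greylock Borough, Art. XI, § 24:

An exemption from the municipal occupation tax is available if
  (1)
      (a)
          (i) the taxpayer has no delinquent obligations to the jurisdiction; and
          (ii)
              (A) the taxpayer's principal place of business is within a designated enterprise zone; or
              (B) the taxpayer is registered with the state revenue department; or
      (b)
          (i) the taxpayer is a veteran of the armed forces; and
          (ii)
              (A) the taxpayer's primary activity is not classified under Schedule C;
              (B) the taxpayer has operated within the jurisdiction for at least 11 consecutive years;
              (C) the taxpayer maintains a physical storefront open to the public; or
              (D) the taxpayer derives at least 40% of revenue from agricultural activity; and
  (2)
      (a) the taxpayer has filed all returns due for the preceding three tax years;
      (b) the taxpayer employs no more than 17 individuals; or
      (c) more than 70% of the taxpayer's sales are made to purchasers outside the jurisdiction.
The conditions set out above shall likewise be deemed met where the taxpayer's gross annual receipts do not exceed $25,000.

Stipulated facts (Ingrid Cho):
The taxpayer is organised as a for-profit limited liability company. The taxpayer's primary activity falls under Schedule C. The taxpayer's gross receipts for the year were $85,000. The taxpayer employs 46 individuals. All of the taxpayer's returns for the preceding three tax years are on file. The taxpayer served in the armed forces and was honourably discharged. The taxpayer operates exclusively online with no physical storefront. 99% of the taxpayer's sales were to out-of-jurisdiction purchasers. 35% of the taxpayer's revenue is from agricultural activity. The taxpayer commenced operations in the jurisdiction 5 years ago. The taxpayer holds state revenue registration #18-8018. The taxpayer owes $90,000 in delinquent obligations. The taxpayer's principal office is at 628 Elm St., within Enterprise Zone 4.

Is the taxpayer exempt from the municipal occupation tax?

(i) no delinquency — not satisfied.
(A) in enterprise zone — satisfied.
(B) state-registered — satisfied.
So (ii) is satisfied (T OR T).
(a): F AND T → false.
(i) veteran — met.
(A) not (Schedule C activity) — fails.
(B) ≥ 11 yrs in jurisdiction — not met.
(C) has storefront — fails.
(D) ≥40% agricultural — not met.
(ii) = F OR F OR F OR F = false.
(b) = T AND F = false.
So (1) is not satisfied (F OR F).
(a) returns current — holds.
(b) ≤ 17 employees — not satisfied.
(c) >70% out-of-jur. sales — satisfied.
So (2) is satisfied (T OR F OR T).
So Overall is not satisfied (F AND T).
Exception (receipts ≤ $25,000) — not satisfied.
Result: main false OR exception false → false.

No — not exempt.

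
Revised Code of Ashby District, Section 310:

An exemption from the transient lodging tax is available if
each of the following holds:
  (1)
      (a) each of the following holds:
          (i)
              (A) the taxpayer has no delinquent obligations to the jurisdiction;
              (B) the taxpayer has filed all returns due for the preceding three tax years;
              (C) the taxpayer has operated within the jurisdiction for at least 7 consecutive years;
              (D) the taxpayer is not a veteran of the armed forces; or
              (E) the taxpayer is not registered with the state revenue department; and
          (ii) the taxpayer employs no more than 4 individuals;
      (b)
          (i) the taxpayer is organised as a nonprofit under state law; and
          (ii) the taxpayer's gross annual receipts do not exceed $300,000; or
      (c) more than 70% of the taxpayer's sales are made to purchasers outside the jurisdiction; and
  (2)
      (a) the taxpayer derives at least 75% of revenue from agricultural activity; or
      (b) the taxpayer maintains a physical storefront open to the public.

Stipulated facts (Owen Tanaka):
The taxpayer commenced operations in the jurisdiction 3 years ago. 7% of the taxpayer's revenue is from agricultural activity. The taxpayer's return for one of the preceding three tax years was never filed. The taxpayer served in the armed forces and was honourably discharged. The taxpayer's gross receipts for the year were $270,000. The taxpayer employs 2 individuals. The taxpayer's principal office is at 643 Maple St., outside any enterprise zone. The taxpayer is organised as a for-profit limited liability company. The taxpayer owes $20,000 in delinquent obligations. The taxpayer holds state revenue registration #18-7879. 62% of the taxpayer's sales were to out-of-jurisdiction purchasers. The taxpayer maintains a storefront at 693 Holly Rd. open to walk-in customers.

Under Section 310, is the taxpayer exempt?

(A) no delinquency — not met.
(B) returns current — fails.
(C) ≥ 7 yrs in jurisdiction — not met.
(D) not (veteran) — not satisfied.
(E) not (state-registered) — not met.
So (i) is not satisfied (F OR F OR F OR F OR F).
(ii) ≤ 4 employees — met.
So (a) is not satisfied (F AND T).
(i) nonprofit — not met.
(ii) receipts ≤ $300,000 — met.
(b): F AND T → false.
(c) >70% out-of-jur. sales — not met.
(1) = F OR F OR F = false.
(a) ≥75% agricultural — not satisfied.
(b) has storefront — holds.
(2) = F OR T = true.
So Overall is not satisfied (F AND T).

No — not exempt.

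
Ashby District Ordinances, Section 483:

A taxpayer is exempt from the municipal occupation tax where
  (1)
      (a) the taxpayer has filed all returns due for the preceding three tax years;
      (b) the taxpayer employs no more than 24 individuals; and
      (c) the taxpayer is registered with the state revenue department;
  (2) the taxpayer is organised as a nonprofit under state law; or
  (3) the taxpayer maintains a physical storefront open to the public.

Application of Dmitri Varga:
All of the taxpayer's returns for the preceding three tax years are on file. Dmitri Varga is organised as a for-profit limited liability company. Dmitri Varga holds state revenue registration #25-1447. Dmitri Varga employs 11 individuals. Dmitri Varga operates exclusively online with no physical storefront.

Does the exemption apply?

(a) returns current — satisfied.
(b) ≤ 24 employees — met.
(c) state-registered — satisfied.
(1) = T AND T AND T = true.
(2) nonprofit — not satisfied.
(3) has storefront — fails.
Overall = T OR F OR F = true.

Yes — exempt.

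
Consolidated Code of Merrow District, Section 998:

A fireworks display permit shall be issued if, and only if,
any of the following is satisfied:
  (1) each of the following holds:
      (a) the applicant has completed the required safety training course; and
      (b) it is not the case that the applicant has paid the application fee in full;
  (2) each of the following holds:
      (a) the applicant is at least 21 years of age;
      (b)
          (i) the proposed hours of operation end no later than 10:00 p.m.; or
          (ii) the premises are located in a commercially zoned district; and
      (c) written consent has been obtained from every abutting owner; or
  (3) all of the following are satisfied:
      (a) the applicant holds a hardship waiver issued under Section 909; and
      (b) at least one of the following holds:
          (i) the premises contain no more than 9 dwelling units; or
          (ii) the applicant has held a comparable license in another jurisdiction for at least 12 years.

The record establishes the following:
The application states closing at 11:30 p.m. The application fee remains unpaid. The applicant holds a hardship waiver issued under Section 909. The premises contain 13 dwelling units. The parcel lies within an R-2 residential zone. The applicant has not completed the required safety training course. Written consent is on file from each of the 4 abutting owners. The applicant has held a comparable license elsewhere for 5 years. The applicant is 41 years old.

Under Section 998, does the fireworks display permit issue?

No — denied.

(a) safety training — not satisfied.
(b) not (fee paid) — holds.
So (1) is not satisfied (F AND T).
(a) age ≥ 21 — holds.
(i) closes by 10 p.m. — not met.
(ii) commercially zoned — fails.
So (b) is not satisfied (F OR F).
(c) all abutters consent — holds.
(2): T AND F AND T → false.
(a) hardship waiver — satisfied.
(i) ≤ 9 units — fails.
(ii) prior license ≥ 12 yr — not met.
So (b) is not satisfied (F OR F).
(3): T AND F → false.
Overall: F OR F OR F → false.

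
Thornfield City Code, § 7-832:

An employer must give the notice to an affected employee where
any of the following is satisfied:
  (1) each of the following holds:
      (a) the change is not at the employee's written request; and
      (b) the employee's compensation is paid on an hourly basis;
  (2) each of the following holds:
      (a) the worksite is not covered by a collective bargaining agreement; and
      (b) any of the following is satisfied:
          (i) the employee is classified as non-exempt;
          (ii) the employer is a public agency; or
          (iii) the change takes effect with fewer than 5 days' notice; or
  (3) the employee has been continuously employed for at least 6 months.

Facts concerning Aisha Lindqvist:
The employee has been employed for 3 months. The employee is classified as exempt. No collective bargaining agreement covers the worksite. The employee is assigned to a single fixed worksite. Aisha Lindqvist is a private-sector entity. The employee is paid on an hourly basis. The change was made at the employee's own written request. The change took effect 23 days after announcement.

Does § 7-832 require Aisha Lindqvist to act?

(a) not employee-requested — not satisfied.
(b) hourly-paid — holds.
(1): F AND T → false.
(a) no CBA — holds.
(i) non-exempt — not met.
(ii) public agency — not satisfied.
(iii) < 5 days' notice — fails.
(b): F OR F OR F → false.
(2): T AND F → false.
(3) tenure ≥ 6 mo. — not satisfied.
Overall: F OR F OR F → false.

No — not required.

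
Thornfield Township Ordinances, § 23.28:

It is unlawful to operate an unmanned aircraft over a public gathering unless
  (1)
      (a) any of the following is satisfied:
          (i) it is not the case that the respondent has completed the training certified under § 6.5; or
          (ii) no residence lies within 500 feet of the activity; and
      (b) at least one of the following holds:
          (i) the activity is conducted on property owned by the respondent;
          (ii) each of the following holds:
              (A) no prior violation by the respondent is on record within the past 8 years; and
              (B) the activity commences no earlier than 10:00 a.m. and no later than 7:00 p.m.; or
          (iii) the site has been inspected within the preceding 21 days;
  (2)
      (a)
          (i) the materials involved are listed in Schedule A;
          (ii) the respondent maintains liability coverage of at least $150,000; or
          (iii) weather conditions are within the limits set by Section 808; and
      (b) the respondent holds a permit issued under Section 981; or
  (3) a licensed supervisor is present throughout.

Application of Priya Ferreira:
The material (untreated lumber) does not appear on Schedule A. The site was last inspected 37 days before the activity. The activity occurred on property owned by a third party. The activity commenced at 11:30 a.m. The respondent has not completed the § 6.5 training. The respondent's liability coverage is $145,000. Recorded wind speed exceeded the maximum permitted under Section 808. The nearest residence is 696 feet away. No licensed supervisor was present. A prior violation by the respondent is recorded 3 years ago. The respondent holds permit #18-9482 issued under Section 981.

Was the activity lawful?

No — unlawful.

(i) not (training certified) — holds.
(ii) no residence in 500 ft — met.
(a) = T OR T = true.
(i) own property — not satisfied.
(A) no prior violation — not met.
(B) start within hours — satisfied.
(ii): F AND T → false.
(iii) site inspected — not met.
So (b) is not satisfied (F OR F OR F).
(1) = T AND F = false.
(i) Schedule A material — not satisfied.
(ii) coverage ≥ $150,000 — not met.
(iii) weather ok — fails.
(a) = F OR F OR F = false.
(b) holds permit — satisfied.
(2): F AND T → false.
(3) supervisor present — not met.
Overall = F OR F OR F = false.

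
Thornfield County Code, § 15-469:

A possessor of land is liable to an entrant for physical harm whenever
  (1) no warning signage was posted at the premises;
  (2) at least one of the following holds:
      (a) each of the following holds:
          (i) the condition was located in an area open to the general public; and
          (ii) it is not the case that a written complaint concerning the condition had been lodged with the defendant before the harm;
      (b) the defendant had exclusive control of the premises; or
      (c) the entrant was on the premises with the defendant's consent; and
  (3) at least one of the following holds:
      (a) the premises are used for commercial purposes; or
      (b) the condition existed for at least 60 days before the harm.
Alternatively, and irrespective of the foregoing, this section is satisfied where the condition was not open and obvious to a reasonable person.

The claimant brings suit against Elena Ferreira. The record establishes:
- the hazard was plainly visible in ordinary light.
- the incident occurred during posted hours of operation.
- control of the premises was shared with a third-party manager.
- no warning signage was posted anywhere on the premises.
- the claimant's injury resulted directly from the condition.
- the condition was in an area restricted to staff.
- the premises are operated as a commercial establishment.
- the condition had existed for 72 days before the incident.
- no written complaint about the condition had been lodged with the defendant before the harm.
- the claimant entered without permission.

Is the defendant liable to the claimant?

(1) no signage posted — holds.
(i) public area — not satisfied.
(ii) not (complaint lodged) — met.
So (a) is not satisfied (F AND T).
(b) exclusive control — not met.
(c) consent to enter — fails.
So (2) is not satisfied (F OR F OR F).
(a) commercial use — satisfied.
(b) condition ≥60 days old — met.
So (3) is satisfied (T OR T).
So Overall is not satisfied (T AND F AND T).
Exception (not open/obvious) — not satisfied.
Result: main false OR exception false → false.

No — not liable.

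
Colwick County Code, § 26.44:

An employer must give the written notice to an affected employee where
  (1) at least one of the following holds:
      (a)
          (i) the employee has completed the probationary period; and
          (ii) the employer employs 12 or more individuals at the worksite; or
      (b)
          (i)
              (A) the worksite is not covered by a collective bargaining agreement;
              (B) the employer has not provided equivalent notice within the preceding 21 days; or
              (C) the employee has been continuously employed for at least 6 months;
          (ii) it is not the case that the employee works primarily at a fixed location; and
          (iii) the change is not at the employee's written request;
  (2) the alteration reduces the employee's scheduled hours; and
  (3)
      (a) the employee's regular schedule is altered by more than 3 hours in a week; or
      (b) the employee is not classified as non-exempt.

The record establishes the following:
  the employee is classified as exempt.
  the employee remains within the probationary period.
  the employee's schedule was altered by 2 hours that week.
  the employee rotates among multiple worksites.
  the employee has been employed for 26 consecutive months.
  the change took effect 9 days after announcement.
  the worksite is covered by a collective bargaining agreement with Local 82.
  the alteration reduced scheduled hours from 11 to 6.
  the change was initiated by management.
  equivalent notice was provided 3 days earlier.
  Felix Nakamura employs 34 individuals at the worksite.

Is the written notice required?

Yes — required.

(i) past probation — not satisfied.
(ii) ≥ 12 at site — met.
So (a) is not satisfied (F AND T).
(A) no CBA — fails.
(B) no recent notice — not met.
(C) tenure ≥ 6 mo. — satisfied.
(i) = F OR F OR T = true.
(ii) not (fixed location) — met.
(iii) not employee-requested — satisfied.
(b) = T AND T AND T = true.
(1) = F OR T = true.
(2) hours reduced — met.
(a) schedule shift > 3h — fails.
(b) not (non-exempt) — satisfied.
(3) = F OR T = true.
Overall: T AND T AND T → true.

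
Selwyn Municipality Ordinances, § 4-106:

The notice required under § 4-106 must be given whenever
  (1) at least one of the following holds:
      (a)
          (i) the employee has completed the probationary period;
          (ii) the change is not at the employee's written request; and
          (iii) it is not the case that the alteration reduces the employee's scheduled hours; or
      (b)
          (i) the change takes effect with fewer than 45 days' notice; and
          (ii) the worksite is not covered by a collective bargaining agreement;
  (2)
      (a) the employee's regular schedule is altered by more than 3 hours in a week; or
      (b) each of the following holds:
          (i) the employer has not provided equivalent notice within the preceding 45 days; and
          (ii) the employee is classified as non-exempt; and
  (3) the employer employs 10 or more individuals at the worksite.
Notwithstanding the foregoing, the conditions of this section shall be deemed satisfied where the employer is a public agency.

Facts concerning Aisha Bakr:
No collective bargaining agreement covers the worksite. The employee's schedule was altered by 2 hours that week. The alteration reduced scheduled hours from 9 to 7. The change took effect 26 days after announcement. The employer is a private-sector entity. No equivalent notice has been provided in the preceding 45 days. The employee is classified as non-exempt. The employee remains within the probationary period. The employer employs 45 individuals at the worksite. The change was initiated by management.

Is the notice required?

(i) past probation — fails.
(ii) not employee-requested — met.
(iii) not (hours reduced) — not met.
(a): F AND T AND F → false.
(i) < 45 days' notice — met.
(ii) no CBA — met.
(b): T AND T → true.
(1) = F OR T = true.
(a) schedule shift > 3h — not satisfied.
(i) no recent notice — met.
(ii) non-exempt — satisfied.
(b): T AND T → true.
So (2) is satisfied (F OR T).
(3) ≥ 10 at site — holds.
Overall: T AND T AND T → true.
Exception (public agency) — not satisfied.
Result: main true OR exception false → true.

Yes — required.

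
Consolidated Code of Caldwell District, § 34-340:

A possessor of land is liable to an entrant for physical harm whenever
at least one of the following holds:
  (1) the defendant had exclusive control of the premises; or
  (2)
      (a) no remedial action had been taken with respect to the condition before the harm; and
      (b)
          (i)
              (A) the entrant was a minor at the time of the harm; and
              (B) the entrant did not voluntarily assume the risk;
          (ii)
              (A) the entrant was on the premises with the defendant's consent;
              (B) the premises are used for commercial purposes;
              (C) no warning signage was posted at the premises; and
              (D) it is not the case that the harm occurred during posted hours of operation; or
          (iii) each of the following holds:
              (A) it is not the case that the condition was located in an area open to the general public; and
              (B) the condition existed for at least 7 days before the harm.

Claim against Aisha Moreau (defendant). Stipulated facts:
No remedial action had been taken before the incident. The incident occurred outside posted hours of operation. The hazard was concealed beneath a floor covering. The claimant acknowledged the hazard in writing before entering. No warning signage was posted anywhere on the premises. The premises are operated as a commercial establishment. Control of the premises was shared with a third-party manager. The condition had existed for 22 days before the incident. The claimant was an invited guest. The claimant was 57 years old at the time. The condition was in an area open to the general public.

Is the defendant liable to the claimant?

(1) exclusive control — not met.
(a) no remedial action — holds.
(A) entrant a minor — not met.
(B) no assumed risk — not satisfied.
So (i) is not satisfied (F AND F).
(A) consent to enter — met.
(B) commercial use — satisfied.
(C) no signage posted — met.
(D) not (during posted hours) — met.
So (ii) is satisfied (T AND T AND T AND T).
(A) not (public area) — not met.
(B) condition ≥7 days old — satisfied.
So (iii) is not satisfied (F AND T).
(b): F OR T OR F → true.
(2) = T AND T = true.
So Overall is satisfied (F OR T).

Yes — liable.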